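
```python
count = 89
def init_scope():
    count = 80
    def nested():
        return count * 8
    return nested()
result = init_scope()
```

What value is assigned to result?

Step 1: init_scope() shadows global count with count = 80.
Step 2: nested() finds count = 80 in enclosing scope, computes 80 * 8 = 640.
Step 3: result = 640

The answer is 640.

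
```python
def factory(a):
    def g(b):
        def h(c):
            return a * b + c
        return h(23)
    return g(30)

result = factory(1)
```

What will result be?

Step 1: a = 1, b = 30, c = 23.
Step 2: h() computes a * b + c = 1 * 30 + 23 = 53.
Step 3: result = 53

The answer is 53.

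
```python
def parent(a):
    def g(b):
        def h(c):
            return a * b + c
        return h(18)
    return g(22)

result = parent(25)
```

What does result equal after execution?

Step 1: a = 25, b = 22, c = 18.
Step 2: h() computes a * b + c = 25 * 22 + 18 = 568.
Step 3: result = 568

The answer is 568.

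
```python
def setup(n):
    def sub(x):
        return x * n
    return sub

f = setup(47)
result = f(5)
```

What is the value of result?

Step 1: setup(47) creates a closure capturing n = 47.
Step 2: f(5) computes 5 * 47 = 235.
Step 3: result = 235

The answer is 235.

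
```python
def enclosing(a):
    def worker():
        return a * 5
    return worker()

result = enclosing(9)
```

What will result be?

Step 1: enclosing(9) binds parameter a = 9.
Step 2: worker() accesses a = 9 from enclosing scope.
Step 3: result = 9 * 5 = 45

The answer is 45.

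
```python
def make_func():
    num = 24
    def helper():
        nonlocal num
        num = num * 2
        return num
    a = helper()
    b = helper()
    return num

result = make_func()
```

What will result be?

Step 1: num starts at 24.
Step 2: First helper(): num = 24 * 2 = 48.
Step 3: Second helper(): num = 48 * 2 = 96.
Step 4: result = 96

The answer is 96.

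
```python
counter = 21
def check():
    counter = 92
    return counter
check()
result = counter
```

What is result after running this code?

Step 1: counter = 21 globally.
Step 2: check() creates a LOCAL counter = 92 (no global keyword!).
Step 3: The global counter is unchanged. result = 21

The answer is 21.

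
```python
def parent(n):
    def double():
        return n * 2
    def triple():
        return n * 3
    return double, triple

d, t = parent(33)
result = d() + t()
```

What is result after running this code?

Step 1: Both closures capture the same n = 33.
Step 2: d() = 33 * 2 = 66, t() = 33 * 3 = 99.
Step 3: result = 66 + 99 = 165

The answer is 165.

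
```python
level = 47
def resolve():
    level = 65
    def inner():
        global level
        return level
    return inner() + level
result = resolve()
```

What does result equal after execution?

Step 1: Global level = 47. resolve() shadows with local level = 65.
Step 2: inner() uses global keyword, so inner() returns global level = 47.
Step 3: resolve() returns 47 + 65 = 112

The answer is 112.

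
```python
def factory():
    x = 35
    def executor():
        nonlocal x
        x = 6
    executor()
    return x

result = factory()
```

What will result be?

Step 1: factory() sets x = 35.
Step 2: executor() uses nonlocal to reassign x = 6.
Step 3: result = 6

The answer is 6.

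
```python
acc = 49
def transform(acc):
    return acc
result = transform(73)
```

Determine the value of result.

Step 1: Global acc = 49.
Step 2: transform(73) takes parameter acc = 73, which shadows the global.
Step 3: result = 73

The answer is 73.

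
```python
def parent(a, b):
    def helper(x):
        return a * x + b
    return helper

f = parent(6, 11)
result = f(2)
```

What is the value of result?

Step 1: parent(6, 11) captures a = 6, b = 11.
Step 2: f(2) computes 6 * 2 + 11 = 23.
Step 3: result = 23

The answer is 23.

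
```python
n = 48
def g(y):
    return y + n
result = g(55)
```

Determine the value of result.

Step 1: n = 48 is defined globally.
Step 2: g(55) uses parameter y = 55 and looks up n from global scope = 48.
Step 3: result = 55 + 48 = 103

The answer is 103.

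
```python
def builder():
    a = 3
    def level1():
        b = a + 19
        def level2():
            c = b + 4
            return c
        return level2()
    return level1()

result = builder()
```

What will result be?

Step 1: a = 3. b = a + 19 = 22.
Step 2: c = b + 4 = 22 + 4 = 26.
Step 3: result = 26

The answer is 26.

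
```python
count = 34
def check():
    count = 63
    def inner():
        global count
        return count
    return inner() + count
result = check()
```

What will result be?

Step 1: Global count = 34. check() shadows with local count = 63.
Step 2: inner() uses global keyword, so inner() returns global count = 34.
Step 3: check() returns 34 + 63 = 97

The answer is 97.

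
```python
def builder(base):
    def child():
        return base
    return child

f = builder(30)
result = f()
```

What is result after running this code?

Step 1: builder(30) creates closure capturing base = 30.
Step 2: f() returns the captured base = 30.
Step 3: result = 30

The answer is 30.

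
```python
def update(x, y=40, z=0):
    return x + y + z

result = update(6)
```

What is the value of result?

Step 1: update(6) uses defaults y = 40, z = 0.
Step 2: Returns 6 + 40 + 0 = 46.
Step 3: result = 46

The answer is 46.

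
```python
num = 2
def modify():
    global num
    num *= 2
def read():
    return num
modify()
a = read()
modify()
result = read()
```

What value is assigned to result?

Step 1: num = 2.
Step 2: First modify(): num = 2 * 2 = 4.
Step 3: Second modify(): num = 4 * 2 = 8.
Step 4: read() returns 8

The answer is 8.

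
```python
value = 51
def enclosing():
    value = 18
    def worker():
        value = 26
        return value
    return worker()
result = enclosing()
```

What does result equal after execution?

Step 1: Three scopes define value: global (51), enclosing (18), worker (26).
Step 2: worker() has its own local value = 26, which shadows both enclosing and global.
Step 3: result = 26 (local wins in LEGB)

The answer is 26.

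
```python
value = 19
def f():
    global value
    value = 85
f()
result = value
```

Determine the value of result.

Step 1: value = 19 globally.
Step 2: f() declares global value and sets it to 85.
Step 3: After f(), global value = 85. result = 85

The answer is 85.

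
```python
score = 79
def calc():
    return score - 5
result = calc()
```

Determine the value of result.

Step 1: score = 79 is defined globally.
Step 2: calc() looks up score from global scope = 79, then computes 79 - 5 = 74.
Step 3: result = 74

The answer is 74.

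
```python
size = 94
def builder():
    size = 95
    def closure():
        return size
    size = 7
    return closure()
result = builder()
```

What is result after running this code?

Step 1: builder() sets size = 95, then later size = 7.
Step 2: closure() is called after size is reassigned to 7. Closures capture variables by reference, not by value.
Step 3: result = 7

The answer is 7.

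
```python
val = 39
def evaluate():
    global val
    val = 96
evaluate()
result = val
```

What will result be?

Step 1: val = 39 globally.
Step 2: evaluate() declares global val and sets it to 96.
Step 3: After evaluate(), global val = 96. result = 96

The answer is 96.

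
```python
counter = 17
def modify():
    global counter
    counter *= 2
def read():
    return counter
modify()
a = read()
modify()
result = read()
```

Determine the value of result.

Step 1: counter = 17.
Step 2: First modify(): counter = 17 * 2 = 34.
Step 3: Second modify(): counter = 34 * 2 = 68.
Step 4: read() returns 68

The answer is 68.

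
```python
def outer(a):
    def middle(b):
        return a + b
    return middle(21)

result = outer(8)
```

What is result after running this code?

Step 1: outer(8) passes a = 8.
Step 2: middle(21) has b = 21, reads a = 8 from enclosing.
Step 3: result = 8 + 21 = 29

The answer is 29.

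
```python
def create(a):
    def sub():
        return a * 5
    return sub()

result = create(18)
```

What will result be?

Step 1: create(18) binds parameter a = 18.
Step 2: sub() accesses a = 18 from enclosing scope.
Step 3: result = 18 * 5 = 90

The answer is 90.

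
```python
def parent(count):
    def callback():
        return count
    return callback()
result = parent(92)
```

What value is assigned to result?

Step 1: parent(92) binds parameter count = 92.
Step 2: callback() looks up count in enclosing scope and finds the parameter count = 92.
Step 3: result = 92

The answer is 92.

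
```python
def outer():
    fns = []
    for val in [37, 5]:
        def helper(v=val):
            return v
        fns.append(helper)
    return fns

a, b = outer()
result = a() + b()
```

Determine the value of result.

Step 1: Default argument v=val captures val at each iteration.
Step 2: a() returns 37 (captured at first iteration), b() returns 5 (captured at second).
Step 3: result = 37 + 5 = 42

The answer is 42.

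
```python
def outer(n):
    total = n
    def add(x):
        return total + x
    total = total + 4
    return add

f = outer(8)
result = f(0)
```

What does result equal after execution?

Step 1: outer(8) sets total = 8, then total = 8 + 4 = 12.
Step 2: Closures capture by reference, so add sees total = 12.
Step 3: f(0) returns 12 + 0 = 12

The answer is 12.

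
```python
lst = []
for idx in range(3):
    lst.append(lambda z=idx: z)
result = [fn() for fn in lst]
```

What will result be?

Step 1: Default arg z=idx captures idx at each iteration.
Step 2: Each lambda has its own default: 0, 1, ..., 2.
Step 3: result = [0, 1, 2]

The answer is [0, 1, 2].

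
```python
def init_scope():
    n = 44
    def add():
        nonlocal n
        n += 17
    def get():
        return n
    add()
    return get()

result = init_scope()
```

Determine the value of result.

Step 1: n = 44. add() modifies it via nonlocal, get() reads it.
Step 2: add() makes n = 44 + 17 = 61.
Step 3: get() returns 61. result = 61

The answer is 61.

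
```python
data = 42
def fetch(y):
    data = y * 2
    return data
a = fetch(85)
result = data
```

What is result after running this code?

Step 1: Global data = 42.
Step 2: fetch(85) creates local data = 85 * 2 = 170.
Step 3: Global data unchanged because no global keyword. result = 42

The answer is 42.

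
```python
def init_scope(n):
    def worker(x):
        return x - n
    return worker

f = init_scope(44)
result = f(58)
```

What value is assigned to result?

Step 1: init_scope(44) creates a closure capturing n = 44.
Step 2: f(58) computes 58 - 44 = 14.
Step 3: result = 14

The answer is 14.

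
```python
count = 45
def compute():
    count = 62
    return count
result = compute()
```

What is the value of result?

Step 1: Global count = 45.
Step 2: compute() creates local count = 62, shadowing the global.
Step 3: Returns local count = 62. result = 62

The answer is 62.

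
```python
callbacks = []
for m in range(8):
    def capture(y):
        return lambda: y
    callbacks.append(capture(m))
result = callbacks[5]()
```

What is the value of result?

Step 1: capture(m) creates a new scope capturing y = m at call time.
Step 2: callbacks[5] = capture(5), so its lambda captures y = 5.
Step 3: result = 5 (closure factory fixes late binding)

The answer is 5.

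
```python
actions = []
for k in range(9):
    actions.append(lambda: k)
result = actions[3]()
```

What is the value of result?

Step 1: The loop creates 9 lambdas, all referencing the same variable k.
Step 2: After the loop, k = 8 (final value).
Step 3: actions[3]() looks up k at call time and finds 8. This is the late binding gotcha. result = 8

The answer is 8.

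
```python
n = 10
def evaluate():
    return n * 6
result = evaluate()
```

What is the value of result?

Step 1: n = 10 is defined globally.
Step 2: evaluate() looks up n from global scope = 10, then computes 10 * 6 = 60.
Step 3: result = 60

The answer is 60.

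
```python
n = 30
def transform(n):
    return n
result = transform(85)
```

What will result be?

Step 1: Global n = 30.
Step 2: transform(85) takes parameter n = 85, which shadows the global.
Step 3: result = 85

The answer is 85.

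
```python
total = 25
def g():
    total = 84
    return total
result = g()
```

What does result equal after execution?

Step 1: Global total = 25.
Step 2: g() creates local total = 84, shadowing the global.
Step 3: Returns local total = 84. result = 84

The answer is 84.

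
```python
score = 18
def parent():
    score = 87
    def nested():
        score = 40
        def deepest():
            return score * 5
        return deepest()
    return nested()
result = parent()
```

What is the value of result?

Step 1: deepest() looks up score through LEGB: not local, finds score = 40 in enclosing nested().
Step 2: Returns 40 * 5 = 200.
Step 3: result = 200

The answer is 200.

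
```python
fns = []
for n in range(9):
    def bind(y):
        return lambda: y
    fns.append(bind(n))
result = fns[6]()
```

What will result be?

Step 1: bind(n) creates a new scope capturing y = n at call time.
Step 2: fns[6] = bind(6), so its lambda captures y = 6.
Step 3: result = 6 (closure factory fixes late binding)

The answer is 6.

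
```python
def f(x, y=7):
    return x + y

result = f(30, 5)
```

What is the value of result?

Step 1: f(30, 5) overrides default y with 5.
Step 2: Returns 30 + 5 = 35.
Step 3: result = 35

The answer is 35.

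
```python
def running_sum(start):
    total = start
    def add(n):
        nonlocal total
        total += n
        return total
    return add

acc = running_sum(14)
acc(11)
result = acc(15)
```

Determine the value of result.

Step 1: running_sum(14) creates closure with total = 14.
Step 2: First acc(11): total = 14 + 11 = 25.
Step 3: Second acc(15): total = 25 + 15 = 40. result = 40

The answer is 40.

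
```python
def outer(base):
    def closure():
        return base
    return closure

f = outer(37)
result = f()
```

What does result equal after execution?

Step 1: outer(37) creates closure capturing base = 37.
Step 2: f() returns the captured base = 37.
Step 3: result = 37

The answer is 37.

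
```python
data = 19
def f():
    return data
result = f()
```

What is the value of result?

Step 1: data = 19 is defined in the global scope.
Step 2: f() looks up data. No local data exists, so Python checks the global scope via LEGB rule and finds data = 19.
Step 3: result = 19

The answer is 19.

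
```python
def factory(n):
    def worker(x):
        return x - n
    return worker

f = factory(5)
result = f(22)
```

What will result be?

Step 1: factory(5) creates a closure capturing n = 5.
Step 2: f(22) computes 22 - 5 = 17.
Step 3: result = 17

The answer is 17.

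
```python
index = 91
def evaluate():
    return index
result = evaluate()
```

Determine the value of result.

Step 1: index = 91 is defined in the global scope.
Step 2: evaluate() looks up index. No local index exists, so Python checks the global scope via LEGB rule and finds index = 91.
Step 3: result = 91

The answer is 91.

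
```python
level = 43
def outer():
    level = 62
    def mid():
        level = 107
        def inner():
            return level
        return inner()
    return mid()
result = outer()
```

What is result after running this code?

Step 1: Three levels of shadowing: global 43, outer 62, mid 107.
Step 2: inner() finds level = 107 in enclosing mid() scope.
Step 3: result = 107

The answer is 107.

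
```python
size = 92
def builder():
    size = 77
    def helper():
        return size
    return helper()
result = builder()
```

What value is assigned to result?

Step 1: size = 92 globally, but builder() defines size = 77 locally.
Step 2: helper() looks up size. Not in local scope, so checks enclosing scope (builder) and finds size = 77.
Step 3: result = 77

The answer is 77.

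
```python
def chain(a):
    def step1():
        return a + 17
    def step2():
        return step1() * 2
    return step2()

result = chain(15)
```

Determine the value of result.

Step 1: chain(15) captures a = 15.
Step 2: step2() calls step1() which returns 15 + 17 = 32.
Step 3: step2() returns 32 * 2 = 64

The answer is 64.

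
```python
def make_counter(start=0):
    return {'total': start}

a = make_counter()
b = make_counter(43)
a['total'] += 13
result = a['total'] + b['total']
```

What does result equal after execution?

Step 1: make_counter() returns a new dict each call (immutable default 0).
Step 2: a = {'total': 0}, b = {'total': 43}.
Step 3: a['total'] += 13 = 13. result = 13 + 43 = 56

The answer is 56.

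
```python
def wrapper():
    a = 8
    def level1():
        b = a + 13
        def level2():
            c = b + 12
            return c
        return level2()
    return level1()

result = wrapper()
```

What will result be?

Step 1: a = 8. b = a + 13 = 21.
Step 2: c = b + 12 = 21 + 12 = 33.
Step 3: result = 33

The answer is 33.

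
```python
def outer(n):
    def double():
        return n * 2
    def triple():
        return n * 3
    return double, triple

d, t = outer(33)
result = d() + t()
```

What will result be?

Step 1: Both closures capture the same n = 33.
Step 2: d() = 33 * 2 = 66, t() = 33 * 3 = 99.
Step 3: result = 66 + 99 = 165

The answer is 165.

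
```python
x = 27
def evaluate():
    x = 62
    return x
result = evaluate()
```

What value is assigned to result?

Step 1: Global x = 27.
Step 2: evaluate() creates local x = 62, shadowing the global.
Step 3: Returns local x = 62. result = 62

The answer is 62.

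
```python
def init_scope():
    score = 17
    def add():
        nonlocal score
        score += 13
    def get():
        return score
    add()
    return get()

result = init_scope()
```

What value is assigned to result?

Step 1: score = 17. add() modifies it via nonlocal, get() reads it.
Step 2: add() makes score = 17 + 13 = 30.
Step 3: get() returns 30. result = 30

The answer is 30.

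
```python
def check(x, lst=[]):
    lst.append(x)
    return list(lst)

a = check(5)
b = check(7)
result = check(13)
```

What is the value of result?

Step 1: Default list is shared. list() creates copies for return values.
Step 2: Internal list grows: [5] -> [5, 7] -> [5, 7, 13].
Step 3: result = [5, 7, 13]

The answer is [5, 7, 13].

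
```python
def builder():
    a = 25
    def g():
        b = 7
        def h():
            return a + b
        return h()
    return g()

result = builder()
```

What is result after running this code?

Step 1: builder() defines a = 25. g() defines b = 7.
Step 2: h() accesses both from enclosing scopes: a = 25, b = 7.
Step 3: result = 25 + 7 = 32

The answer is 32.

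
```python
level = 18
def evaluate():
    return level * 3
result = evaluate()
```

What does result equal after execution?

Step 1: level = 18 is defined globally.
Step 2: evaluate() looks up level from global scope = 18, then computes 18 * 3 = 54.
Step 3: result = 54

The answer is 54.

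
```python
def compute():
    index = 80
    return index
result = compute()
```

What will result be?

Step 1: compute() defines index = 80 in its local scope.
Step 2: return index finds the local variable index = 80.
Step 3: result = 80

The answer is 80.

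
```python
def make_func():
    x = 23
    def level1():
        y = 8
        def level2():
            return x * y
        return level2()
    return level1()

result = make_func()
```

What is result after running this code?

Step 1: x = 23 in make_func. y = 8 in level1.
Step 2: level2() reads x = 23 and y = 8 from enclosing scopes.
Step 3: result = 23 * 8 = 184

The answer is 184.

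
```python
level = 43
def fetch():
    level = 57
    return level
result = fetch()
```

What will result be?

Step 1: Global level = 43.
Step 2: fetch() creates local level = 57, shadowing the global.
Step 3: Returns local level = 57. result = 57

The answer is 57.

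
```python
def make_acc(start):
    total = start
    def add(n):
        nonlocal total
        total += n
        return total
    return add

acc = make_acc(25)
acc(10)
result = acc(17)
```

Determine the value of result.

Step 1: make_acc(25) creates closure with total = 25.
Step 2: First acc(10): total = 25 + 10 = 35.
Step 3: Second acc(17): total = 35 + 17 = 52. result = 52

The answer is 52.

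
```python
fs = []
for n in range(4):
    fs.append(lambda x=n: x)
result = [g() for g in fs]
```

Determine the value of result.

Step 1: Default arg x=n captures n at each iteration.
Step 2: Each lambda has its own default: 0, 1, ..., 3.
Step 3: result = [0, 1, 2, 3]

The answer is [0, 1, 2, 3].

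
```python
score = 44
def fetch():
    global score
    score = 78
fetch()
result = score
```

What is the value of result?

Step 1: score = 44 globally.
Step 2: fetch() declares global score and sets it to 78.
Step 3: After fetch(), global score = 78. result = 78

The answer is 78.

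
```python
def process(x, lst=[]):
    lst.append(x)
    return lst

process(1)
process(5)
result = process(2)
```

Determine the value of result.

Step 1: Mutable default argument gotcha! The list [] is created once.
Step 2: Each call appends to the SAME list: [1], [1, 5], [1, 5, 2].
Step 3: result = [1, 5, 2]

The answer is [1, 5, 2].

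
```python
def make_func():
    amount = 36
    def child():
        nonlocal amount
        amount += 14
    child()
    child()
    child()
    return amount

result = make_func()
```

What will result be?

Step 1: amount starts at 36.
Step 2: child() is called 3 times, each adding 14.
Step 3: amount = 36 + 14 * 3 = 78

The answer is 78.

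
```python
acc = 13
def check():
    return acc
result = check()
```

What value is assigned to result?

Step 1: acc = 13 is defined in the global scope.
Step 2: check() looks up acc. No local acc exists, so Python checks the global scope via LEGB rule and finds acc = 13.
Step 3: result = 13

The answer is 13.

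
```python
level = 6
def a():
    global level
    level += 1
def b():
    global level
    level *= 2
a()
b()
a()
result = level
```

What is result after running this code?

Step 1: level = 6.
Step 2: a(): level = 6 + 1 = 7.
Step 3: b(): level = 7 * 2 = 14.
Step 4: a(): level = 14 + 1 = 15

The answer is 15.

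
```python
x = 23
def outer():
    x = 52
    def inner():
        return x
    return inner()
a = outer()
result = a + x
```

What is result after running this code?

Step 1: outer() has local x = 52. inner() reads from enclosing.
Step 2: outer() returns 52. Global x = 23 unchanged.
Step 3: result = 52 + 23 = 75

The answer is 75.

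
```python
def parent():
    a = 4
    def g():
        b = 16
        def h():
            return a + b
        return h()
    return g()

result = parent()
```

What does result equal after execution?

Step 1: parent() defines a = 4. g() defines b = 16.
Step 2: h() accesses both from enclosing scopes: a = 4, b = 16.
Step 3: result = 4 + 16 = 20

The answer is 20.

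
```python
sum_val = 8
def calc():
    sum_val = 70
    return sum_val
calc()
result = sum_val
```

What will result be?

Step 1: sum_val = 8 globally.
Step 2: calc() creates a LOCAL sum_val = 70 (no global keyword!).
Step 3: The global sum_val is unchanged. result = 8

The answer is 8.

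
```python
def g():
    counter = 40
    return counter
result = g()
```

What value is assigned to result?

Step 1: g() defines counter = 40 in its local scope.
Step 2: return counter finds the local variable counter = 40.
Step 3: result = 40

The answer is 40.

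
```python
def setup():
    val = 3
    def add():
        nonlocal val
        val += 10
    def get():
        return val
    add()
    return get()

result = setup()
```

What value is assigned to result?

Step 1: val = 3. add() modifies it via nonlocal, get() reads it.
Step 2: add() makes val = 3 + 10 = 13.
Step 3: get() returns 13. result = 13

The answer is 13.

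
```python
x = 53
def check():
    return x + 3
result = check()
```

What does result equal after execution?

Step 1: x = 53 is defined globally.
Step 2: check() looks up x from global scope = 53, then computes 53 + 3 = 56.
Step 3: result = 56

The answer is 56.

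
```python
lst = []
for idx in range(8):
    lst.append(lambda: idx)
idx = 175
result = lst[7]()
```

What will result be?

Step 1: Lambdas capture the variable idx by reference, not by value.
Step 2: After the loop, idx is reassigned to 175.
Step 3: lst[7]() looks up the current idx = 175. result = 175

The answer is 175.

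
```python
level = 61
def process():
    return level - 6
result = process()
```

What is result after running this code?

Step 1: level = 61 is defined globally.
Step 2: process() looks up level from global scope = 61, then computes 61 - 6 = 55.
Step 3: result = 55

The answer is 55.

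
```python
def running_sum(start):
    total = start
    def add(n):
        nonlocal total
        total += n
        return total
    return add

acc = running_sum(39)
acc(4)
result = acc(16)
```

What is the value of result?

Step 1: running_sum(39) creates closure with total = 39.
Step 2: First acc(4): total = 39 + 4 = 43.
Step 3: Second acc(16): total = 43 + 16 = 59. result = 59

The answer is 59.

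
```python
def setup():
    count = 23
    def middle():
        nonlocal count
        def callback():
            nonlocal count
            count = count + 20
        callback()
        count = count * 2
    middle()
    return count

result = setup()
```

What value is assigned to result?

Step 1: count = 23.
Step 2: callback() adds 20: count = 23 + 20 = 43.
Step 3: middle() doubles: count = 43 * 2 = 86.
Step 4: result = 86

The answer is 86.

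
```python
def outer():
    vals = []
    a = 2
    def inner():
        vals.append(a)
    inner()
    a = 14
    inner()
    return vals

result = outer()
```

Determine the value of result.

Step 1: a = 2. inner() appends current a to vals.
Step 2: First inner(): appends 2. Then a = 14.
Step 3: Second inner(): appends 14 (closure sees updated a). result = [2, 14]

The answer is [2, 14].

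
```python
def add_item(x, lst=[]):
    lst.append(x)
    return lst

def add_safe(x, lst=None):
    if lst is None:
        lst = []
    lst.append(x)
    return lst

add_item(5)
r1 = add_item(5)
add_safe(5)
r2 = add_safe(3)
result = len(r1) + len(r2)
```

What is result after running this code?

Step 1: add_item shares mutable default: after 2 calls, lst = [5, 5], len = 2.
Step 2: add_safe creates fresh list each time: r2 = [3], len = 1.
Step 3: result = 2 + 1 = 3

The answer is 3.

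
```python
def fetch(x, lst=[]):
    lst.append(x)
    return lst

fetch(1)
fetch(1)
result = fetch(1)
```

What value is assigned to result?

Step 1: Mutable default argument gotcha! The list [] is created once.
Step 2: Each call appends to the SAME list: [1], [1, 1], [1, 1, 1].
Step 3: result = [1, 1, 1]

The answer is [1, 1, 1].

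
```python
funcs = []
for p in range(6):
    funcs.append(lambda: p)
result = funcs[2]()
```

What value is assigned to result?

Step 1: The loop creates 6 lambdas, all referencing the same variable p.
Step 2: After the loop, p = 5 (final value).
Step 3: funcs[2]() looks up p at call time and finds 5. This is the late binding gotcha. result = 5

The answer is 5.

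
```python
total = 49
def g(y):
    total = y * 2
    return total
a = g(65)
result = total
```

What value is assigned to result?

Step 1: Global total = 49.
Step 2: g(65) creates local total = 65 * 2 = 130.
Step 3: Global total unchanged because no global keyword. result = 49

The answer is 49.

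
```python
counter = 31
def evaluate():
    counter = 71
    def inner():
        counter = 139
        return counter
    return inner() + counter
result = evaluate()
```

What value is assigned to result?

Step 1: evaluate() has local counter = 71. inner() has local counter = 139.
Step 2: inner() returns its local counter = 139.
Step 3: evaluate() returns 139 + its own counter (71) = 210

The answer is 210.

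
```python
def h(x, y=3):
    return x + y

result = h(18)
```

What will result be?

Step 1: h(18) uses default y = 3.
Step 2: Returns 18 + 3 = 21.
Step 3: result = 21

The answer is 21.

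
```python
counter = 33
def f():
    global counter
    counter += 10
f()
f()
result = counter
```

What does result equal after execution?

Step 1: counter = 33.
Step 2: First f(): counter = 33 + 10 = 43.
Step 3: Second f(): counter = 43 + 10 = 53. result = 53

The answer is 53.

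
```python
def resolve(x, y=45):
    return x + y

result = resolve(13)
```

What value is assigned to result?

Step 1: resolve(13) uses default y = 45.
Step 2: Returns 13 + 45 = 58.
Step 3: result = 58

The answer is 58.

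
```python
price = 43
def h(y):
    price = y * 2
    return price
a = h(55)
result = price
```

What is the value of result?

Step 1: Global price = 43.
Step 2: h(55) creates local price = 55 * 2 = 110.
Step 3: Global price unchanged because no global keyword. result = 43

The answer is 43.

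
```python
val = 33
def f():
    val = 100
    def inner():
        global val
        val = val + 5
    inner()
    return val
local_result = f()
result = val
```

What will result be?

Step 1: Global val = 33. f() creates local val = 100.
Step 2: inner() declares global val and adds 5: global val = 33 + 5 = 38.
Step 3: f() returns its local val = 100 (unaffected by inner).
Step 4: result = global val = 38

The answer is 38.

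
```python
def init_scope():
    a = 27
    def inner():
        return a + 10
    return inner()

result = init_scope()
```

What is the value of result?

Step 1: init_scope() defines a = 27.
Step 2: inner() reads a = 27 from enclosing scope, returns 27 + 10 = 37.
Step 3: result = 37

The answer is 37.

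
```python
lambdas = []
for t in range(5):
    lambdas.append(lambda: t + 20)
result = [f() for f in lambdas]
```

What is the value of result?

Step 1: All lambdas capture t by reference. After the loop, t = 4.
Step 2: Each call returns 4 + 20 = 24.
Step 3: result = [24, 24, 24, 24, 24]

The answer is [24, 24, 24, 24, 24].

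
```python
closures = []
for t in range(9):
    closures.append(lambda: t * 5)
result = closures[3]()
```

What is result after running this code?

Step 1: All lambdas reference the same variable t (late binding).
Step 2: After the loop, t = 8. Every lambda returns t * 5.
Step 3: closures[3]() = 8 * 5 = 40

The answer is 40.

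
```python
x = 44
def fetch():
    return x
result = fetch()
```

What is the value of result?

Step 1: x = 44 is defined in the global scope.
Step 2: fetch() looks up x. No local x exists, so Python checks the global scope via LEGB rule and finds x = 44.
Step 3: result = 44

The answer is 44.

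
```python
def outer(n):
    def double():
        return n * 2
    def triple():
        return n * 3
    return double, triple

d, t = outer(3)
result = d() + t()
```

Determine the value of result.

Step 1: Both closures capture the same n = 3.
Step 2: d() = 3 * 2 = 6, t() = 3 * 3 = 9.
Step 3: result = 6 + 9 = 15

The answer is 15.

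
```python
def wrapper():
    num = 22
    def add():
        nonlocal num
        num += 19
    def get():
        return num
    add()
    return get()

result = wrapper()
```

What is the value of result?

Step 1: num = 22. add() modifies it via nonlocal, get() reads it.
Step 2: add() makes num = 22 + 19 = 41.
Step 3: get() returns 41. result = 41

The answer is 41.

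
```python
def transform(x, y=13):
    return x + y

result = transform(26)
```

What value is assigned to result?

Step 1: transform(26) uses default y = 13.
Step 2: Returns 26 + 13 = 39.
Step 3: result = 39

The answer is 39.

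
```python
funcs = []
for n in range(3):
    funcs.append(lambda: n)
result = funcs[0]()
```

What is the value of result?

Step 1: The loop creates 3 lambdas, all referencing the same variable n.
Step 2: After the loop, n = 2 (final value).
Step 3: funcs[0]() looks up n at call time and finds 2. This is the late binding gotcha. result = 2

The answer is 2.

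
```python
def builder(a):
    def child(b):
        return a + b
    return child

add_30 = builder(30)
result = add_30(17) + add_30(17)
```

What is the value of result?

Step 1: add_30 captures a = 30.
Step 2: add_30(17) = 30 + 17 = 47, called twice.
Step 3: result = 47 + 47 = 94

The answer is 94.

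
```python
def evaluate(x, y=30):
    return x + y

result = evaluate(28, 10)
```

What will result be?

Step 1: evaluate(28, 10) overrides default y with 10.
Step 2: Returns 28 + 10 = 38.
Step 3: result = 38

The answer is 38.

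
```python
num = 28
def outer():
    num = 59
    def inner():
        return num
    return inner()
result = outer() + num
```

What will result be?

Step 1: Global num = 28. outer() shadows with num = 59.
Step 2: inner() returns enclosing num = 59. outer() = 59.
Step 3: result = 59 + global num (28) = 87

The answer is 87.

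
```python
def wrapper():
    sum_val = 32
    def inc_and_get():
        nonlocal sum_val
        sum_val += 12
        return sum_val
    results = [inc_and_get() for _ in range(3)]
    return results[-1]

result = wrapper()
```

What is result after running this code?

Step 1: sum_val = 32.
Step 2: Three calls to inc_and_get(), each adding 12.
Step 3: Last value = 32 + 12 * 3 = 68

The answer is 68.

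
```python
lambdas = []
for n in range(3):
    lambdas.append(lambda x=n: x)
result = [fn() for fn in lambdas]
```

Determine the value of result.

Step 1: Default arg x=n captures n at each iteration.
Step 2: Each lambda has its own default: 0, 1, ..., 2.
Step 3: result = [0, 1, 2]

The answer is [0, 1, 2].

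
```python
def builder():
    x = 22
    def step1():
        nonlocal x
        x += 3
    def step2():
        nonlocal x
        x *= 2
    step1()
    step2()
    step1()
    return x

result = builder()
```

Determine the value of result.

Step 1: x = 22.
Step 2: step1(): x = 22 + 3 = 25.
Step 3: step2(): x = 25 * 2 = 50.
Step 4: step1(): x = 50 + 3 = 53. result = 53

The answer is 53.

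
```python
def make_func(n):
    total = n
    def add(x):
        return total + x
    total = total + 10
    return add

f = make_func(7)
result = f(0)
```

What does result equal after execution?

Step 1: make_func(7) sets total = 7, then total = 7 + 10 = 17.
Step 2: Closures capture by reference, so add sees total = 17.
Step 3: f(0) returns 17 + 0 = 17

The answer is 17.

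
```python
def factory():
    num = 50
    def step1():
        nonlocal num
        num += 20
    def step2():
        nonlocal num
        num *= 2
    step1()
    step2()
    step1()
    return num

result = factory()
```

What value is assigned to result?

Step 1: num = 50.
Step 2: step1(): num = 50 + 20 = 70.
Step 3: step2(): num = 70 * 2 = 140.
Step 4: step1(): num = 140 + 20 = 160. result = 160

The answer is 160.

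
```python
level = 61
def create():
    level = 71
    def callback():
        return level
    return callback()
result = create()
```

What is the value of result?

Step 1: level = 61 globally, but create() defines level = 71 locally.
Step 2: callback() looks up level. Not in local scope, so checks enclosing scope (create) and finds level = 71.
Step 3: result = 71

The answer is 71.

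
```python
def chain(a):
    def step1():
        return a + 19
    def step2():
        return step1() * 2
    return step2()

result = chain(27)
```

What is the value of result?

Step 1: chain(27) captures a = 27.
Step 2: step2() calls step1() which returns 27 + 19 = 46.
Step 3: step2() returns 46 * 2 = 92

The answer is 92.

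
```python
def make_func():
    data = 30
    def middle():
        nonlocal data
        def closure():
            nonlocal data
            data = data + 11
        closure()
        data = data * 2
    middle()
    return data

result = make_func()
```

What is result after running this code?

Step 1: data = 30.
Step 2: closure() adds 11: data = 30 + 11 = 41.
Step 3: middle() doubles: data = 41 * 2 = 82.
Step 4: result = 82

The answer is 82.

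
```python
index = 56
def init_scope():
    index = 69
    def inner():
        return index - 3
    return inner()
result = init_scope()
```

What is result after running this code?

Step 1: init_scope() shadows global index with index = 69.
Step 2: inner() finds index = 69 in enclosing scope, computes 69 - 3 = 66.
Step 3: result = 66

The answer is 66.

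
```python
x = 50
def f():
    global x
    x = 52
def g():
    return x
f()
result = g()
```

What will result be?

Step 1: x = 50.
Step 2: f() sets global x = 52.
Step 3: g() reads global x = 52. result = 52

The answer is 52.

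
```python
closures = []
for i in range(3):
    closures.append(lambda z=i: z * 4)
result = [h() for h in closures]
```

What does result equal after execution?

Step 1: Default arg z=i captures i at each iteration.
Step 2: closures[k] has z defaulting to k, returns k * 4.
Step 3: result = [0, 4, 8]

The answer is [0, 4, 8].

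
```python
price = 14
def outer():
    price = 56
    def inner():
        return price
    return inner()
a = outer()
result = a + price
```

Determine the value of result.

Step 1: outer() has local price = 56. inner() reads from enclosing.
Step 2: outer() returns 56. Global price = 14 unchanged.
Step 3: result = 56 + 14 = 70

The answer is 70.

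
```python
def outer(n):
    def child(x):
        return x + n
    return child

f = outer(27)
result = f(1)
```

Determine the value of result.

Step 1: outer(27) creates a closure that captures n = 27.
Step 2: f(1) calls the closure with x = 1, returning 1 + 27 = 28.
Step 3: result = 28

The answer is 28.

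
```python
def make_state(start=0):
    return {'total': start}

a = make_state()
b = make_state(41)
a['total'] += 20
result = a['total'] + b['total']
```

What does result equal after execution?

Step 1: make_state() returns a new dict each call (immutable default 0).
Step 2: a = {'total': 0}, b = {'total': 41}.
Step 3: a['total'] += 20 = 20. result = 20 + 41 = 61

The answer is 61.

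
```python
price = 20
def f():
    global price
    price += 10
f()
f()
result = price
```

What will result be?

Step 1: price = 20.
Step 2: First f(): price = 20 + 10 = 30.
Step 3: Second f(): price = 30 + 10 = 40. result = 40

The answer is 40.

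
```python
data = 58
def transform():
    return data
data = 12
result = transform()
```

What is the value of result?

Step 1: data is first set to 58, then reassigned to 12.
Step 2: transform() is called after the reassignment, so it looks up the current global data = 12.
Step 3: result = 12

The answer is 12.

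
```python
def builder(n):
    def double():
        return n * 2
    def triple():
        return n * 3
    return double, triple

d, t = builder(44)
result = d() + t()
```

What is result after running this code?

Step 1: Both closures capture the same n = 44.
Step 2: d() = 44 * 2 = 88, t() = 44 * 3 = 132.
Step 3: result = 88 + 132 = 220

The answer is 220.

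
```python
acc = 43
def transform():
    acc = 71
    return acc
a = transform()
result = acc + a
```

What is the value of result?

Step 1: Global acc = 43. transform() returns local acc = 71.
Step 2: a = 71. Global acc still = 43.
Step 3: result = 43 + 71 = 114

The answer is 114.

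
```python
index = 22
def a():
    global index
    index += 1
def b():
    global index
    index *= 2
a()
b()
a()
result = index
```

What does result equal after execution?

Step 1: index = 22.
Step 2: a(): index = 22 + 1 = 23.
Step 3: b(): index = 23 * 2 = 46.
Step 4: a(): index = 46 + 1 = 47

The answer is 47.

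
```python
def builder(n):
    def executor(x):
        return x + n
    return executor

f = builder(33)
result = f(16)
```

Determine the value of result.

Step 1: builder(33) creates a closure that captures n = 33.
Step 2: f(16) calls the closure with x = 16, returning 16 + 33 = 49.
Step 3: result = 49

The answer is 49.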